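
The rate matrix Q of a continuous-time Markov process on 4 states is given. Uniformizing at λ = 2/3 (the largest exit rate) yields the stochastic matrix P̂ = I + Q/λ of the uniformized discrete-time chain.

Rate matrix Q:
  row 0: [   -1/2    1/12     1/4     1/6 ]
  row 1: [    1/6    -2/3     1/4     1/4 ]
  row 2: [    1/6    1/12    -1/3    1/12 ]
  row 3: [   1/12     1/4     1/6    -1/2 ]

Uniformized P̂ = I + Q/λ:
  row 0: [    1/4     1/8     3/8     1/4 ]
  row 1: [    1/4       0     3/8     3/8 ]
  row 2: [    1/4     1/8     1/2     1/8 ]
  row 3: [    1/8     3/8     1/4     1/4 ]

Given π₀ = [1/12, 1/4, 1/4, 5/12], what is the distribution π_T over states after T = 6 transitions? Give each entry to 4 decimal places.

t=0: π = [0.0833, 0.2500, 0.2500, 0.4167]
t=1: π = [0.1979, 0.1979, 0.3542, 0.2500]
t=2: π = [0.2188, 0.1628, 0.3880, 0.2305]
t=3: π = [0.2212, 0.1623, 0.3947, 0.2218]
t=4: π = [0.2223, 0.1602, 0.3966, 0.2209]
t=5: π = [0.2224, 0.1602, 0.3970, 0.2204]
t=6: π = [0.2224, 0.1601, 0.3971, 0.2204]

π = [0.2224, 0.1601, 0.3971, 0.2204]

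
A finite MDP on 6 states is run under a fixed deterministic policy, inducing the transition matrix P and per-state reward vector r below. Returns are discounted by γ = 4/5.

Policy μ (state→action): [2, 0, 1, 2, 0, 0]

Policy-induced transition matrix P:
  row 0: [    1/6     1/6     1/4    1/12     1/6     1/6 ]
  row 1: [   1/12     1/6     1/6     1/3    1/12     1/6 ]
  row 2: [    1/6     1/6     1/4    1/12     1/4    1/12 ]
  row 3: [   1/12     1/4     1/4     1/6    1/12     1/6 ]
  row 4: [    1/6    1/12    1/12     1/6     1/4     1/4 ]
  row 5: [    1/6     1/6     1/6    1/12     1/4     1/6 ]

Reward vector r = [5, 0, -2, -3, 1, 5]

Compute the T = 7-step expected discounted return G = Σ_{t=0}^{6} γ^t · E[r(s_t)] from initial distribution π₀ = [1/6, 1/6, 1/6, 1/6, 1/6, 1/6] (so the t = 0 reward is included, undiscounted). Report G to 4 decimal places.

G = 3.5712

t=0: π = [0.1667, 0.1667, 0.1667, 0.1667, 0.1667, 0.1667], E[r] = 1.0000, γ^t·E[r] = 1.000000, running G = 1.000000
t=1: π = [0.1389, 0.1667, 0.1944, 0.1528, 0.1806, 0.1667], E[r] = 0.8611, γ^t·E[r] = 0.688889, running G = 1.688889
t=2: π = [0.1400, 0.1644, 0.1921, 0.1528, 0.1852, 0.1655], E[r] = 0.8704, γ^t·E[r] = 0.557037, running G = 2.245926
t=3: π = [0.1402, 0.1640, 0.1916, 0.1526, 0.1855, 0.1661], E[r] = 0.8761, γ^t·E[r] = 0.448543, running G = 2.694469
t=4: π = [0.1403, 0.1639, 0.1916, 0.1525, 0.1856, 0.1662], E[r] = 0.8771, γ^t·E[r] = 0.359259, running G = 3.053728
t=5: π = [0.1403, 0.1639, 0.1916, 0.1525, 0.1856, 0.1662], E[r] = 0.8773, γ^t·E[r] = 0.287471, running G = 3.341199
t=6: π = [0.1403, 0.1639, 0.1916, 0.1525, 0.1856, 0.1662], E[r] = 0.8773, γ^t·E[r] = 0.229988, running G = 3.571187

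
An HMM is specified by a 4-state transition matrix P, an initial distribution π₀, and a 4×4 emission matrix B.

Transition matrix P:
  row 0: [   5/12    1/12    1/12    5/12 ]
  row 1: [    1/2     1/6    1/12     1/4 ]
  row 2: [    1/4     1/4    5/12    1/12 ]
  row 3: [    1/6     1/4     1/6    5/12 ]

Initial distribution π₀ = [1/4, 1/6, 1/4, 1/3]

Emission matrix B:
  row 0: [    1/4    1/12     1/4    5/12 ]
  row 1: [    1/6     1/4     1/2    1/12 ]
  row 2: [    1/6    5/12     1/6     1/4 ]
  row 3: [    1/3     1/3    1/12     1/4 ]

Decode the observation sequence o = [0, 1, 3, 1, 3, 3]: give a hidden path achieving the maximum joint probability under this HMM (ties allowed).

t=0: δ = [6.250e-02, 2.778e-02, 4.167e-02, 1.111e-01]  (obs o_0=0)
t=1: δ = [2.170e-03, 6.944e-03, 7.716e-03, 1.543e-02]  ψ = [0, 3, 3, 3]  (obs o_1=1)
t=2: δ = [1.447e-03, 3.215e-04, 8.038e-04, 1.608e-03]  ψ = [1, 3, 2, 3]  (obs o_2=3)
t=3: δ = [5.023e-05, 1.005e-04, 1.395e-04, 2.233e-04]  ψ = [0, 3, 2, 3]  (obs o_3=1)
t=4: δ = [2.093e-05, 4.651e-06, 1.454e-05, 2.326e-05]  ψ = [1, 3, 2, 3]  (obs o_4=3)
t=5: δ = [3.634e-06, 4.845e-07, 1.514e-06, 2.423e-06]  ψ = [0, 3, 2, 3]  (obs o_5=3)
backtrack: best end state = 0; path = [3, 3, 3, 1, 0, 0]

path = [3, 3, 3, 1, 0, 0]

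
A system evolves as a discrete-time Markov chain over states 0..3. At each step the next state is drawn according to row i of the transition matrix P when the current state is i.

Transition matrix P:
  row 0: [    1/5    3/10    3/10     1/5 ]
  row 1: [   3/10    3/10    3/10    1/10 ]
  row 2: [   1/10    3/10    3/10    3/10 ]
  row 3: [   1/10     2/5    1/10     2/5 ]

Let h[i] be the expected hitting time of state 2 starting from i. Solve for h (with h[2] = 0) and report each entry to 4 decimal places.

First-step conditioning: h[2] = 0; for i ≠ 2, h[i] = 1 + Σ_k P[i][k]·h[k].
  h[0] = 1 + 1/5·h[0] + 3/10·h[1] + 1/5·h[3]
  h[1] = 1 + 3/10·h[0] + 3/10·h[1] + 1/10·h[3]
  h[3] = 1 + 1/10·h[0] + 2/5·h[1] + 2/5·h[3]
Solving the 3×3 linear system over states ≠ 2 gives exactly h = [810/209, 790/209, 0, 1010/209] (h[2] = 0 is the target).

h = [3.8756, 3.7799, 0.0000, 4.8325]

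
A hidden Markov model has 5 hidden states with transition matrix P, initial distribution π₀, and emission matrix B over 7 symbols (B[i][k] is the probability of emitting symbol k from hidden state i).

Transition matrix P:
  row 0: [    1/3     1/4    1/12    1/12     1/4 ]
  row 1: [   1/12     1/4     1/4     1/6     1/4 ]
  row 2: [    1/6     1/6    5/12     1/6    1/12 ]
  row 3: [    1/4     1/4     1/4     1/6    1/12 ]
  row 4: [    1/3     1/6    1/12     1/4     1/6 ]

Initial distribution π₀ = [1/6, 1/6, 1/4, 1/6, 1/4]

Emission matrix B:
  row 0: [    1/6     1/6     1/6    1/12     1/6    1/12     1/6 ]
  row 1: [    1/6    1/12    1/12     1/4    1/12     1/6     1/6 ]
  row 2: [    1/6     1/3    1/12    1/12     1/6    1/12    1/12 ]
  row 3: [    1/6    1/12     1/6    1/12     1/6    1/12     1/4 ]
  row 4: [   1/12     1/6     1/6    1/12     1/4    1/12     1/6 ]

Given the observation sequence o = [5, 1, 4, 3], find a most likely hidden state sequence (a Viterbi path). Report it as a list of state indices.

path = [2, 2, 2, 1]

t=0: δ = [1.389e-02, 2.778e-02, 2.083e-02, 1.389e-02, 2.083e-02]  (obs o_0=5)
t=1: δ = [1.157e-03, 5.787e-04, 2.894e-03, 4.340e-04, 1.157e-03]  ψ = [4, 1, 2, 4, 1]  (obs o_1=1)
t=2: δ = [8.038e-05, 4.019e-05, 2.009e-04, 8.038e-05, 7.234e-05]  ψ = [2, 2, 2, 2, 0]  (obs o_2=4)
t=3: δ = [2.791e-06, 8.372e-06, 6.977e-06, 2.791e-06, 1.674e-06]  ψ = [2, 2, 2, 2, 0]  (obs o_3=3)
backtrack: best end state = 1; path = [2, 2, 2, 1]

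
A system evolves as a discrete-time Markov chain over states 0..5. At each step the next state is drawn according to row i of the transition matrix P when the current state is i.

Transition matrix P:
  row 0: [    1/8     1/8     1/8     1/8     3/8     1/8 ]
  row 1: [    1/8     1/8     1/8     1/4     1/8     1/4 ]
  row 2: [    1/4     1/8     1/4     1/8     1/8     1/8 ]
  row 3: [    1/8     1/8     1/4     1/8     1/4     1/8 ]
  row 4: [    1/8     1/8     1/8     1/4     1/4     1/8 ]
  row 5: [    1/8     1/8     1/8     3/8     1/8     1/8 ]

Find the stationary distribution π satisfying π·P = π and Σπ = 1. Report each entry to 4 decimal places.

π = [0.1465, 0.1250, 0.1718, 0.2025, 0.2136, 0.1406]

Balance equations π_j = Σ_i π_i·P[i][j]:
  π_0 = 1/8·π_0 + 1/8·π_1 + 1/4·π_2 + 1/8·π_3 + 1/8·π_4 + 1/8·π_5
  π_1 = 1/8·π_0 + 1/8·π_1 + 1/8·π_2 + 1/8·π_3 + 1/8·π_4 + 1/8·π_5
  π_2 = 1/8·π_0 + 1/8·π_1 + 1/4·π_2 + 1/4·π_3 + 1/8·π_4 + 1/8·π_5
  π_3 = 1/8·π_0 + 1/4·π_1 + 1/8·π_2 + 1/8·π_3 + 1/4·π_4 + 3/8·π_5
  π_4 = 3/8·π_0 + 1/8·π_1 + 1/8·π_2 + 1/4·π_3 + 1/4·π_4 + 1/8·π_5
  normalize: π_0 + π_1 + π_2 + π_3 + π_4 + π_5 = 1
Solving the linear system gives exactly π = [1603/10944, 1/8, 235/1368, 277/1368, 1169/5472, 9/64].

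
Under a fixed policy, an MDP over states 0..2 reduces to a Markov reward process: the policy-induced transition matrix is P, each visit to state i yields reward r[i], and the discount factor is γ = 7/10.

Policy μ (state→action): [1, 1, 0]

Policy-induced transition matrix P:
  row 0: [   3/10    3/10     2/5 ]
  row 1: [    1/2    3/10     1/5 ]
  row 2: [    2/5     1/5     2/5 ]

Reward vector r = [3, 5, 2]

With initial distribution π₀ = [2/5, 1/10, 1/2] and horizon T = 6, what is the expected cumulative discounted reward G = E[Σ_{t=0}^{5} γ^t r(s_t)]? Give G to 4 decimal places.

G = 8.8303

t=0: π = [0.4000, 0.1000, 0.5000], E[r] = 2.7000, γ^t·E[r] = 2.700000, running G = 2.700000
t=1: π = [0.3700, 0.2500, 0.3800], E[r] = 3.1200, γ^t·E[r] = 2.184000, running G = 4.884000
t=2: π = [0.3880, 0.2620, 0.3500], E[r] = 3.1740, γ^t·E[r] = 1.555260, running G = 6.439260
t=3: π = [0.3874, 0.2650, 0.3476], E[r] = 3.1824, γ^t·E[r] = 1.091563, running G = 7.530823
t=4: π = [0.3878, 0.2652, 0.3470], E[r] = 3.1835, γ^t·E[r] = 0.764354, running G = 8.295177
t=5: π = [0.3877, 0.2653, 0.3470], E[r] = 3.1836, γ^t·E[r] = 0.535076, running G = 8.830252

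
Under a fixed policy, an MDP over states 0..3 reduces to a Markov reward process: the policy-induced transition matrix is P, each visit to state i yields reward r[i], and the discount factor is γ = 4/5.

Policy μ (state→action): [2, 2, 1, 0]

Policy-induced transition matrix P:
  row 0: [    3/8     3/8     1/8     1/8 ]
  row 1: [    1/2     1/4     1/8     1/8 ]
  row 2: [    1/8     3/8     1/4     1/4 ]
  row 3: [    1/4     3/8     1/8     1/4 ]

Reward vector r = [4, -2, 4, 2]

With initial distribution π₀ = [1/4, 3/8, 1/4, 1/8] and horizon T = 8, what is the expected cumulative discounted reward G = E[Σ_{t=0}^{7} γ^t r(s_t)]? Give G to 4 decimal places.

t=0: π = [0.2500, 0.3750, 0.2500, 0.1250], E[r] = 1.5000, γ^t·E[r] = 1.500000, running G = 1.500000
t=1: π = [0.3438, 0.3281, 0.1563, 0.1719], E[r] = 1.6875, γ^t·E[r] = 1.350000, running G = 2.850000
t=2: π = [0.3555, 0.3340, 0.1445, 0.1660], E[r] = 1.6641, γ^t·E[r] = 1.065000, running G = 3.915000
t=3: π = [0.3599, 0.3333, 0.1431, 0.1638], E[r] = 1.6729, γ^t·E[r] = 0.856500, running G = 4.771500
t=4: π = [0.3604, 0.3333, 0.1429, 0.1634], E[r] = 1.6732, γ^t·E[r] = 0.685350, running G = 5.456850
t=5: π = [0.3605, 0.3333, 0.1429, 0.1633], E[r] = 1.6734, γ^t·E[r] = 0.548355, running G = 6.005205
t=6: π = [0.3605, 0.3333, 0.1429, 0.1633], E[r] = 1.6735, γ^t·E[r] = 0.438689, running G = 6.443894
t=7: π = [0.3605, 0.3333, 0.1429, 0.1633], E[r] = 1.6735, γ^t·E[r] = 0.350952, running G = 6.794845

G = 6.7948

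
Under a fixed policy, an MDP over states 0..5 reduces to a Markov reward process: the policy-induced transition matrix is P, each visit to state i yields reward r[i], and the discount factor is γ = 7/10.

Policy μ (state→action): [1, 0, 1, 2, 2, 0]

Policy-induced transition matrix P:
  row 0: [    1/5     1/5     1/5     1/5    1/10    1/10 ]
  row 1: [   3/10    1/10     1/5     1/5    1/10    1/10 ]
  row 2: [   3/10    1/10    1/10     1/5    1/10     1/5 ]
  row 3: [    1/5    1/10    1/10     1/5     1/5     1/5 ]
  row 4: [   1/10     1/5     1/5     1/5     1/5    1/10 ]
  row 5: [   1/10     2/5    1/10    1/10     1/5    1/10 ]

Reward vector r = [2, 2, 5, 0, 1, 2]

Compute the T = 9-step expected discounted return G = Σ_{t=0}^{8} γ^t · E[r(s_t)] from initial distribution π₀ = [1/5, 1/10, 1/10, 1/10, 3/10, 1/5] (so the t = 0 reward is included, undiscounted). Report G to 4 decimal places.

t=0: π = [0.2000, 0.1000, 0.1000, 0.1000, 0.3000, 0.2000], E[r] = 1.8000, γ^t·E[r] = 1.800000, running G = 1.800000
t=1: π = [0.1700, 0.2100, 0.1600, 0.1800, 0.1600, 0.1200], E[r] = 1.9600, γ^t·E[r] = 1.372000, running G = 3.172000
t=2: π = [0.2090, 0.1690, 0.1540, 0.1880, 0.1460, 0.1340], E[r] = 1.9400, γ^t·E[r] = 0.950600, running G = 4.122600
t=3: π = [0.2043, 0.1757, 0.1524, 0.1866, 0.1468, 0.1342], E[r] = 1.9372, γ^t·E[r] = 0.664460, running G = 4.787060
t=4: π = [0.2047, 0.1754, 0.1527, 0.1866, 0.1468, 0.1339], E[r] = 1.9381, γ^t·E[r] = 0.465343, running G = 5.252402
t=5: π = [0.2047, 0.1753, 0.1527, 0.1866, 0.1467, 0.1339], E[r] = 1.9381, γ^t·E[r] = 0.325738, running G = 5.578140
t=6: π = [0.2047, 0.1753, 0.1527, 0.1866, 0.1467, 0.1339], E[r] = 1.9381, γ^t·E[r] = 0.228015, running G = 5.806155
t=7: π = [0.2047, 0.1753, 0.1527, 0.1866, 0.1467, 0.1339], E[r] = 1.9381, γ^t·E[r] = 0.159610, running G = 5.965765
t=8: π = [0.2047, 0.1753, 0.1527, 0.1866, 0.1467, 0.1339], E[r] = 1.9381, γ^t·E[r] = 0.111727, running G = 6.077493

G = 6.0775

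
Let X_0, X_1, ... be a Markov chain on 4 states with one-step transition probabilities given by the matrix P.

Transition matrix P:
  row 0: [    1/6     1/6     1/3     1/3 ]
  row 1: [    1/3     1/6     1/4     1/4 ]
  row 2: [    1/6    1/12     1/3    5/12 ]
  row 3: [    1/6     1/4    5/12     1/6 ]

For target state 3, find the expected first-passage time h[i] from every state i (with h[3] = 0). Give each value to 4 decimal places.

h = [2.8696, 3.1304, 2.6087, 0.0000]

First-step conditioning: h[3] = 0; for i ≠ 3, h[i] = 1 + Σ_k P[i][k]·h[k].
  h[0] = 1 + 1/6·h[0] + 1/6·h[1] + 1/3·h[2]
  h[1] = 1 + 1/3·h[0] + 1/6·h[1] + 1/4·h[2]
  h[2] = 1 + 1/6·h[0] + 1/12·h[1] + 1/3·h[2]
Solving the 3×3 linear system over states ≠ 3 gives exactly h = [66/23, 72/23, 60/23, 0] (h[3] = 0 is the target).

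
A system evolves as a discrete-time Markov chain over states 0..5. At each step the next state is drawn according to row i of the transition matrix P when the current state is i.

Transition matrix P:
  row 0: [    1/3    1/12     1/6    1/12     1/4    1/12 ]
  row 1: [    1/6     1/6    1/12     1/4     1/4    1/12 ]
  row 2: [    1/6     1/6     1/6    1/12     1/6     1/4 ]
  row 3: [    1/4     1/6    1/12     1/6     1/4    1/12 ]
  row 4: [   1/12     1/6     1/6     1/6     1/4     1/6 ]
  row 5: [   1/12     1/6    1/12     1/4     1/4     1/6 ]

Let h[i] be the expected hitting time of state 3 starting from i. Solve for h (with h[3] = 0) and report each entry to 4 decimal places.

First-step conditioning: h[3] = 0; for i ≠ 3, h[i] = 1 + Σ_k P[i][k]·h[k].
  h[0] = 1 + 1/3·h[0] + 1/12·h[1] + 1/6·h[2] + 1/4·h[4] + 1/12·h[5]
  h[1] = 1 + 1/6·h[0] + 1/6·h[1] + 1/12·h[2] + 1/4·h[4] + 1/12·h[5]
  h[2] = 1 + 1/6·h[0] + 1/6·h[1] + 1/6·h[2] + 1/6·h[4] + 1/4·h[5]
  h[4] = 1 + 1/12·h[0] + 1/6·h[1] + 1/6·h[2] + 1/4·h[4] + 1/6·h[5]
  h[5] = 1 + 1/12·h[0] + 1/6·h[1] + 1/12·h[2] + 1/4·h[4] + 1/6·h[5]
Solving the 5×5 linear system over states ≠ 3 gives exactly h = [213852/31931, 175704/31931, 205776/31931, 0, 189384/31931, 172236/31931] (h[3] = 0 is the target).

h = [6.6973, 5.5026, 6.4444, 0.0000, 5.9310, 5.3940]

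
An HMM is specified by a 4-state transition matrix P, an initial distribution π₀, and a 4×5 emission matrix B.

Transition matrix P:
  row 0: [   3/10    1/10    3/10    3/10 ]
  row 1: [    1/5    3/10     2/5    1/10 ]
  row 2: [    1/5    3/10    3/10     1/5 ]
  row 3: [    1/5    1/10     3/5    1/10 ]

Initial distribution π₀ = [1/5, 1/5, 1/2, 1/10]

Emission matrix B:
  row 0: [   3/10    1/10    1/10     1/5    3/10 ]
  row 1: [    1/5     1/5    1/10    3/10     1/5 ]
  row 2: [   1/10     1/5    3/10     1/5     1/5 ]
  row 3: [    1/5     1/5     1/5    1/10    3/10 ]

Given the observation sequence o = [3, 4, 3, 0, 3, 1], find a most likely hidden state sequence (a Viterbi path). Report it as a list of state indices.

t=0: δ = [4.000e-02, 6.000e-02, 1.000e-01, 1.000e-02]  (obs o_0=3)
t=1: δ = [6.000e-03, 6.000e-03, 6.000e-03, 6.000e-03]  ψ = [2, 2, 2, 2]  (obs o_1=4)
t=2: δ = [3.600e-04, 5.400e-04, 7.200e-04, 1.800e-04]  ψ = [0, 1, 3, 0]  (obs o_2=3)
t=3: δ = [4.320e-05, 4.320e-05, 2.160e-05, 2.880e-05]  ψ = [2, 2, 1, 2]  (obs o_3=0)
t=4: δ = [2.592e-06, 3.888e-06, 3.456e-06, 1.296e-06]  ψ = [0, 1, 1, 0]  (obs o_4=3)
t=5: δ = [7.776e-08, 2.333e-07, 3.110e-07, 1.555e-07]  ψ = [0, 1, 1, 0]  (obs o_5=1)
backtrack: best end state = 2; path = [2, 3, 2, 1, 1, 2]

path = [2, 3, 2, 1, 1, 2]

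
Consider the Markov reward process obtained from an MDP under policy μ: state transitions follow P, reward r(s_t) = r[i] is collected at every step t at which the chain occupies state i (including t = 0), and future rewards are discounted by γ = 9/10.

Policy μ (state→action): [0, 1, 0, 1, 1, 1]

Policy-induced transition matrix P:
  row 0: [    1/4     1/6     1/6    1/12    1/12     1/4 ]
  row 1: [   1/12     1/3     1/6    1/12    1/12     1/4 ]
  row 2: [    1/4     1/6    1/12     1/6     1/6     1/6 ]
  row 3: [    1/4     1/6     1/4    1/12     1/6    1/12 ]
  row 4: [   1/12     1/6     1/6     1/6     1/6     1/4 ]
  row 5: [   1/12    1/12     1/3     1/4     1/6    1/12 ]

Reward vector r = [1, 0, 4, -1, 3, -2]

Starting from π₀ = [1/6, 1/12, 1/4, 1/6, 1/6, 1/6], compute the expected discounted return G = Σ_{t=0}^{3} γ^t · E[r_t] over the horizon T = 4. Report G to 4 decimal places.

t=0: π = [0.1667, 0.0833, 0.2500, 0.1667, 0.1667, 0.1667], E[r] = 1.1667, γ^t·E[r] = 1.166667, running G = 1.166667
t=1: π = [0.1806, 0.1667, 0.1875, 0.1458, 0.1458, 0.1736], E[r] = 0.8750, γ^t·E[r] = 0.787500, running G = 1.954167
t=2: π = [0.1690, 0.1800, 0.1921, 0.1400, 0.1377, 0.1811], E[r] = 0.8484, γ^t·E[r] = 0.687188, running G = 2.641354
t=3: π = [0.1669, 0.1816, 0.1925, 0.1410, 0.1376, 0.1805], E[r] = 0.8478, γ^t·E[r] = 0.618012, running G = 3.259366

G = 3.2594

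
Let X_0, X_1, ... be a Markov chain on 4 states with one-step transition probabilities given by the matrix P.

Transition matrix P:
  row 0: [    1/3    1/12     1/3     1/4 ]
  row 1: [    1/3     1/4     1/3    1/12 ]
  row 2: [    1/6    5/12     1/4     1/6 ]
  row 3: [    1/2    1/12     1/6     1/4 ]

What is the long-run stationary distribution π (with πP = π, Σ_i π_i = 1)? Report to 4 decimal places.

Balance equations π_j = Σ_i π_i·P[i][j]:
  π_0 = 1/3·π_0 + 1/3·π_1 + 1/6·π_2 + 1/2·π_3
  π_1 = 1/12·π_0 + 1/4·π_1 + 5/12·π_2 + 1/12·π_3
  π_2 = 1/3·π_0 + 1/3·π_1 + 1/4·π_2 + 1/6·π_3
  normalize: π_0 + π_1 + π_2 + π_3 = 1
Solving the linear system gives exactly π = [81/254, 161/762, 106/381, 73/381].

π = [0.3189, 0.2113, 0.2782, 0.1916]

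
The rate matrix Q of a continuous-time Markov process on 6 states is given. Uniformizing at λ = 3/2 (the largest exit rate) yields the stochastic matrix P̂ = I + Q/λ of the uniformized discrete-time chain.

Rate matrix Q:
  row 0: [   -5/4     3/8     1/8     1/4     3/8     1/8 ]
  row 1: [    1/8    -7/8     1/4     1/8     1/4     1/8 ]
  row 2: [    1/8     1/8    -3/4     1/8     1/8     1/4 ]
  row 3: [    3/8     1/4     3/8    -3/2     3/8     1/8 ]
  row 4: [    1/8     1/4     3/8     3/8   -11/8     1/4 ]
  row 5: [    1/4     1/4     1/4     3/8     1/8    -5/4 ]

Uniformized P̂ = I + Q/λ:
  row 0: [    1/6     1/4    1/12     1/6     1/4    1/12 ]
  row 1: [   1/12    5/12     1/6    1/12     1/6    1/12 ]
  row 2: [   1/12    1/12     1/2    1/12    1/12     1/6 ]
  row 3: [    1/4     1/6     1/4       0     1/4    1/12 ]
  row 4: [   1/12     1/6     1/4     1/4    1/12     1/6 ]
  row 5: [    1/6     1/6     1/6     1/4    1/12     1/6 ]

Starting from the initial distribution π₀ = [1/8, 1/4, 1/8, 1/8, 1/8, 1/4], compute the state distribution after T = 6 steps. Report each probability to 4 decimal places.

π = [0.1259, 0.2066, 0.2680, 0.1283, 0.1429, 0.1282]

t=0: π = [0.1250, 0.2500, 0.1250, 0.1250, 0.1250, 0.2500]
t=1: π = [0.1354, 0.2292, 0.2188, 0.1458, 0.1458, 0.1250]
t=2: π = [0.1293, 0.2170, 0.2526, 0.1276, 0.1493, 0.1241]
t=3: π = [0.1257, 0.2106, 0.2632, 0.1291, 0.1442, 0.1272]
t=4: π = [0.1259, 0.2079, 0.2667, 0.1283, 0.1433, 0.1279]
t=5: π = [0.1259, 0.2069, 0.2677, 0.1283, 0.1430, 0.1282]
t=6: π = [0.1259, 0.2066, 0.2680, 0.1283, 0.1429, 0.1282]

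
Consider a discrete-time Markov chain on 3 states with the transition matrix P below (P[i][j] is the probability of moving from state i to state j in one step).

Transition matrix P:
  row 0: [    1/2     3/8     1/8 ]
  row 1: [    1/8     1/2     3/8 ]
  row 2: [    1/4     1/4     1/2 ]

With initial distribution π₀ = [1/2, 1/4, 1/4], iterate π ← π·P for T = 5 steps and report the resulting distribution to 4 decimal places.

t=0: π = [0.5000, 0.2500, 0.2500]
t=1: π = [0.3438, 0.3750, 0.2813]
t=2: π = [0.2891, 0.3867, 0.3242]
t=3: π = [0.2739, 0.3828, 0.3433]
t=4: π = [0.2706, 0.3799, 0.3494]
t=5: π = [0.2702, 0.3788, 0.3510]

π = [0.2702, 0.3788, 0.3510]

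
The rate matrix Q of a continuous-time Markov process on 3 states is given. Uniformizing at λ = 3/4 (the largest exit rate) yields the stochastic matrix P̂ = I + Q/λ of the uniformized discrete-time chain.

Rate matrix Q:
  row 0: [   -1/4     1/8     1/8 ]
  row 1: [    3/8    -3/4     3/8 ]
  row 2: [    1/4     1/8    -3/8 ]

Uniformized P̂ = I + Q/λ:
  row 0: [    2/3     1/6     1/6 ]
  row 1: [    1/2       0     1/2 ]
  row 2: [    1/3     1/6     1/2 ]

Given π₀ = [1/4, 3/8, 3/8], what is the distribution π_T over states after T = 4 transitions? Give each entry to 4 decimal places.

t=0: π = [0.2500, 0.3750, 0.3750]
t=1: π = [0.4792, 0.1042, 0.4167]
t=2: π = [0.5104, 0.1493, 0.3403]
t=3: π = [0.5284, 0.1418, 0.3299]
t=4: π = [0.5331, 0.1430, 0.3239]

π = [0.5331, 0.1430, 0.3239]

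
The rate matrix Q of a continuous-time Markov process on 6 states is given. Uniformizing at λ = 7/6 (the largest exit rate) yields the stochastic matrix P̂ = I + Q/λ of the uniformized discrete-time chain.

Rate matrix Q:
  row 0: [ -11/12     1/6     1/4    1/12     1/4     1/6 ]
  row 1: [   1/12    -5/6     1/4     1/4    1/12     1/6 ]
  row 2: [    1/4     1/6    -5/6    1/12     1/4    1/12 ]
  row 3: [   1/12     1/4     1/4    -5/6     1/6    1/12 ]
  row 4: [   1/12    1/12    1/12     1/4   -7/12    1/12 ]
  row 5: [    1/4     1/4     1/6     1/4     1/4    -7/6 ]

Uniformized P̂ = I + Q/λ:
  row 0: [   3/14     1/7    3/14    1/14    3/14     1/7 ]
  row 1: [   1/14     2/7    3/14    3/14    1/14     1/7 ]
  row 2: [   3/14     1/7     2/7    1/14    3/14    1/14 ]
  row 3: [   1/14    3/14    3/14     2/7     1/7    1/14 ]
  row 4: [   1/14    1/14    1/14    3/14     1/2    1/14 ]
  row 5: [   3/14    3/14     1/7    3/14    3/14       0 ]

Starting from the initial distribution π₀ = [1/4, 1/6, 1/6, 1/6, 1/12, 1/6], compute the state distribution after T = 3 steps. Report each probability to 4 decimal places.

π = [0.1311, 0.1698, 0.1883, 0.1798, 0.2439, 0.0871]

t=0: π = [0.2500, 0.1667, 0.1667, 0.1667, 0.0833, 0.1667]
t=1: π = [0.1548, 0.1845, 0.2024, 0.1667, 0.2024, 0.0893]
t=2: π = [0.1352, 0.1730, 0.1935, 0.1752, 0.2338, 0.0893]
t=3: π = [0.1311, 0.1698, 0.1883, 0.1798, 0.2439, 0.0871]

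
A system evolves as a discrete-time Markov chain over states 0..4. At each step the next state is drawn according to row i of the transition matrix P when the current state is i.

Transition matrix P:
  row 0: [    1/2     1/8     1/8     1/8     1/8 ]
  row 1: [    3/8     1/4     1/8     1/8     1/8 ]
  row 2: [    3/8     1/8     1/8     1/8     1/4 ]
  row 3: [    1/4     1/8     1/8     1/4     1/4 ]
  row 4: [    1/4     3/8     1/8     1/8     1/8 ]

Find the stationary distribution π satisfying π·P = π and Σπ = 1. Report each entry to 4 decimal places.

π = [0.3855, 0.1881, 0.1250, 0.1429, 0.1585]

Balance equations π_j = Σ_i π_i·P[i][j]:
  π_0 = 1/2·π_0 + 3/8·π_1 + 3/8·π_2 + 1/4·π_3 + 1/4·π_4
  π_1 = 1/8·π_0 + 1/4·π_1 + 1/8·π_2 + 1/8·π_3 + 3/8·π_4
  π_2 = 1/8·π_0 + 1/8·π_1 + 1/8·π_2 + 1/8·π_3 + 1/8·π_4
  π_3 = 1/8·π_0 + 1/8·π_1 + 1/8·π_2 + 1/4·π_3 + 1/8·π_4
  normalize: π_0 + π_1 + π_2 + π_3 + π_4 = 1
Solving the linear system gives exactly π = [1209/3136, 295/1568, 1/8, 1/7, 71/448].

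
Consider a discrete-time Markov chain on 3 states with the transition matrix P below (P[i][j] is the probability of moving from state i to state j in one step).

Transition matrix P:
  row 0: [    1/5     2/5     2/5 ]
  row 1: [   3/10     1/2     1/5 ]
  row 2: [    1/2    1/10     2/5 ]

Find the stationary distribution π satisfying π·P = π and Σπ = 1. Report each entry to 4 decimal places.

Balance equations π_j = Σ_i π_i·P[i][j]:
  π_0 = 1/5·π_0 + 3/10·π_1 + 1/2·π_2
  π_1 = 2/5·π_0 + 1/2·π_1 + 1/10·π_2
  normalize: π_0 + π_1 + π_2 = 1
Solving the linear system gives exactly π = [1/3, 1/3, 1/3].

π = [0.3333, 0.3333, 0.3333]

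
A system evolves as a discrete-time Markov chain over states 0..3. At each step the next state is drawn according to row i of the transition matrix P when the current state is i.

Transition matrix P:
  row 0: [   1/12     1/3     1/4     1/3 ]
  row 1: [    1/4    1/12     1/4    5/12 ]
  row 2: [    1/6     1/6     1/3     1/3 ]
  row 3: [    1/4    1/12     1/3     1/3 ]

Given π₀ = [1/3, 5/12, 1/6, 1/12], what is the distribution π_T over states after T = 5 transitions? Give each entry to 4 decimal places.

π = [0.1925, 0.1568, 0.3042, 0.3464]

t=0: π = [0.3333, 0.4167, 0.1667, 0.0833]
t=1: π = [0.1806, 0.1806, 0.2708, 0.3681]
t=2: π = [0.1973, 0.1510, 0.3032, 0.3484]
t=3: π = [0.1918, 0.1579, 0.3043, 0.3459]
t=4: π = [0.1927, 0.1567, 0.3042, 0.3465]
t=5: π = [0.1925, 0.1568, 0.3042, 0.3464]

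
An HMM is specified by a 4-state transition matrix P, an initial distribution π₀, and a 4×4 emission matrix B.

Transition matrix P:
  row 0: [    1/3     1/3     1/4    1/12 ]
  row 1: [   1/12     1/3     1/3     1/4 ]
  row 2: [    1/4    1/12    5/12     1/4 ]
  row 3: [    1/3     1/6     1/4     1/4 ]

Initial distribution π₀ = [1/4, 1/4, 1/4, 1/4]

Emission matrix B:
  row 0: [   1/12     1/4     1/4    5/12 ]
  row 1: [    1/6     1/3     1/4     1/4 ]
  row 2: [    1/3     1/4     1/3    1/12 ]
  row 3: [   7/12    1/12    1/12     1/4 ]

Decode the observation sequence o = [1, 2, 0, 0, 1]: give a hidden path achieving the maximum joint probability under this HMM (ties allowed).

t=0: δ = [6.250e-02, 8.333e-02, 6.250e-02, 2.083e-02]  (obs o_0=1)
t=1: δ = [5.208e-03, 6.944e-03, 9.259e-03, 1.736e-03]  ψ = [0, 1, 1, 1]  (obs o_1=2)
t=2: δ = [1.929e-04, 3.858e-04, 1.286e-03, 1.350e-03]  ψ = [2, 1, 2, 2]  (obs o_2=0)
t=3: δ = [3.751e-05, 3.751e-05, 1.786e-04, 1.969e-04]  ψ = [3, 3, 2, 3]  (obs o_3=0)
t=4: δ = [1.641e-05, 1.094e-05, 1.861e-05, 4.103e-06]  ψ = [3, 3, 2, 3]  (obs o_4=1)
backtrack: best end state = 2; path = [1, 2, 2, 2, 2]

path = [1, 2, 2, 2, 2]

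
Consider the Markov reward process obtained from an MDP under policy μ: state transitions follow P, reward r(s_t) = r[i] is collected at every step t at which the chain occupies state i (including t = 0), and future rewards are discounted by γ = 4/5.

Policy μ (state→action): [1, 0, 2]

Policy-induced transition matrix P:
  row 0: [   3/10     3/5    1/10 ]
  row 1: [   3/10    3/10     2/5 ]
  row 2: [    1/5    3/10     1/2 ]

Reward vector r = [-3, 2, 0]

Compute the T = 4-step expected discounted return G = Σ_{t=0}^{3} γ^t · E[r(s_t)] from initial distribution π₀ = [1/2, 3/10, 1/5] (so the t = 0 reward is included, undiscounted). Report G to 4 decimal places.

G = -0.9017

t=0: π = [0.5000, 0.3000, 0.2000], E[r] = -0.9000, γ^t·E[r] = -0.900000, running G = -0.900000
t=1: π = [0.2800, 0.4500, 0.2700], E[r] = 0.0600, γ^t·E[r] = 0.048000, running G = -0.852000
t=2: π = [0.2730, 0.3840, 0.3430], E[r] = -0.0510, γ^t·E[r] = -0.032640, running G = -0.884640
t=3: π = [0.2657, 0.3819, 0.3524], E[r] = -0.0333, γ^t·E[r] = -0.017050, running G = -0.901690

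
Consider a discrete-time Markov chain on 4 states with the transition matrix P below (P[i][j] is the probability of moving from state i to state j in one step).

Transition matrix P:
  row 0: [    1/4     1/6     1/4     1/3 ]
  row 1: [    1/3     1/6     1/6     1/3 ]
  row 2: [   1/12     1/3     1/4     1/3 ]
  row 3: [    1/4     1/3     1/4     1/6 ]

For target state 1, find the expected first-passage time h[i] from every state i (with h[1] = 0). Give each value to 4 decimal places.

First-step conditioning: h[1] = 0; for i ≠ 1, h[i] = 1 + Σ_k P[i][k]·h[k].
  h[0] = 1 + 1/4·h[0] + 1/4·h[2] + 1/3·h[3]
  h[2] = 1 + 1/12·h[0] + 1/4·h[2] + 1/3·h[3]
  h[3] = 1 + 1/4·h[0] + 1/4·h[2] + 1/6·h[3]
Solving the 3×3 linear system over states ≠ 1 gives exactly h = [168/43, 0, 140/43, 144/43] (h[1] = 0 is the target).

h = [3.9070, 0.0000, 3.2558, 3.3488]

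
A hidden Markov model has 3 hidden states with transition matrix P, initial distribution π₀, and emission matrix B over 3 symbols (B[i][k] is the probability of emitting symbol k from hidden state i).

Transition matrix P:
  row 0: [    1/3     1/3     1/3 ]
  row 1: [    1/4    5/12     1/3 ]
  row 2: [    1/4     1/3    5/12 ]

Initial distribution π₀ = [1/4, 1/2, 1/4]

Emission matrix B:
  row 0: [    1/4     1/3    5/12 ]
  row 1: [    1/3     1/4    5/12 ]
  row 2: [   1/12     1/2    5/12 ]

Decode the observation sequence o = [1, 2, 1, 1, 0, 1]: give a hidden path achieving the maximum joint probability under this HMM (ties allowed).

path = [2, 2, 2, 2, 1, 2]

t=0: δ = [8.333e-02, 1.250e-01, 1.250e-01]  (obs o_0=1)
t=1: δ = [1.302e-02, 2.170e-02, 2.170e-02]  ψ = [1, 1, 2]  (obs o_1=2)
t=2: δ = [1.808e-03, 2.261e-03, 4.521e-03]  ψ = [1, 1, 2]  (obs o_2=1)
t=3: δ = [3.768e-04, 3.768e-04, 9.419e-04]  ψ = [2, 2, 2]  (obs o_3=1)
t=4: δ = [5.887e-05, 1.047e-04, 3.270e-05]  ψ = [2, 2, 2]  (obs o_4=0)
t=5: δ = [8.721e-06, 1.090e-05, 1.744e-05]  ψ = [1, 1, 1]  (obs o_5=1)
backtrack: best end state = 2; path = [2, 2, 2, 2, 1, 2]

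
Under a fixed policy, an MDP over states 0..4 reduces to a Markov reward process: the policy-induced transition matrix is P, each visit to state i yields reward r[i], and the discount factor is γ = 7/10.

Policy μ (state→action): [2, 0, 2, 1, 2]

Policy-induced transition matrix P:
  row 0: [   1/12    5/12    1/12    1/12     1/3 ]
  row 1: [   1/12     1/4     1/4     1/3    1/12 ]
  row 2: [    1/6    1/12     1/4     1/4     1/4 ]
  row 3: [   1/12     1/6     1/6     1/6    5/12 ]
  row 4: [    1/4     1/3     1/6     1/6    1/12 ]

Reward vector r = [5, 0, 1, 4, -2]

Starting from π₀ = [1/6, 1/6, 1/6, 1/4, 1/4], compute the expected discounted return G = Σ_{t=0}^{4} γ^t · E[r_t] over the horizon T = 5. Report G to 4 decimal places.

t=0: π = [0.1667, 0.1667, 0.1667, 0.2500, 0.2500], E[r] = 1.5000, γ^t·E[r] = 1.500000, running G = 1.500000
t=1: π = [0.1389, 0.2500, 0.1806, 0.1944, 0.2361], E[r] = 1.1806, γ^t·E[r] = 0.826389, running G = 2.326389
t=2: π = [0.1377, 0.2465, 0.1910, 0.2118, 0.2130], E[r] = 1.3009, γ^t·E[r] = 0.637454, running G = 2.963843
t=3: π = [0.1347, 0.2412, 0.1916, 0.2122, 0.2202], E[r] = 1.2737, γ^t·E[r] = 0.436888, running G = 3.400731
t=4: π = [0.1360, 0.2412, 0.1915, 0.2116, 0.2197], E[r] = 1.2786, γ^t·E[r] = 0.306991, running G = 3.707722

G = 3.7077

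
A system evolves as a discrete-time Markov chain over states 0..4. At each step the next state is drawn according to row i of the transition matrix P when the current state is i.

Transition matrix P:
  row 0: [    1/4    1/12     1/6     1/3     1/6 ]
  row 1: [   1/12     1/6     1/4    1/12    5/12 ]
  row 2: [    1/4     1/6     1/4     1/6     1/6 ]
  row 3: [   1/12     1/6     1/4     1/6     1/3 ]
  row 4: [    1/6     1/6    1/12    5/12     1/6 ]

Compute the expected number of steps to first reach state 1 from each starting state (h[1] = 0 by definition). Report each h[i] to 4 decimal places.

h = [7.1689, 0.0000, 6.6330, 6.5320, 6.5631]

First-step conditioning: h[1] = 0; for i ≠ 1, h[i] = 1 + Σ_k P[i][k]·h[k].
  h[0] = 1 + 1/4·h[0] + 1/6·h[2] + 1/3·h[3] + 1/6·h[4]
  h[2] = 1 + 1/4·h[0] + 1/4·h[2] + 1/6·h[3] + 1/6·h[4]
  h[3] = 1 + 1/12·h[0] + 1/4·h[2] + 1/6·h[3] + 1/3·h[4]
  h[4] = 1 + 1/6·h[0] + 1/12·h[2] + 5/12·h[3] + 1/6·h[4]
Solving the 4×4 linear system over states ≠ 1 gives exactly h = [3692/515, 0, 3416/515, 3364/515, 676/103] (h[1] = 0 is the target).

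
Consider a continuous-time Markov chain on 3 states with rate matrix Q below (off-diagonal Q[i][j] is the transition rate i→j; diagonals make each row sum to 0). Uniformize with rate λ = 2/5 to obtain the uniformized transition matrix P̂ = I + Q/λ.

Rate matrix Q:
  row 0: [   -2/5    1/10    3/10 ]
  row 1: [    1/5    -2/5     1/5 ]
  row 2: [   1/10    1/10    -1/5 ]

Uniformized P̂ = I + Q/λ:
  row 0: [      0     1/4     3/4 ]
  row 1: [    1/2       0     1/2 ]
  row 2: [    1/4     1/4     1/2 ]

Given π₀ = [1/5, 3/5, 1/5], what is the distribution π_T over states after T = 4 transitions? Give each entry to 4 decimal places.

t=0: π = [0.2000, 0.6000, 0.2000]
t=1: π = [0.3500, 0.1000, 0.5500]
t=2: π = [0.1875, 0.2250, 0.5875]
t=3: π = [0.2594, 0.1938, 0.5469]
t=4: π = [0.2336, 0.2016, 0.5648]

π = [0.2336, 0.2016, 0.5648]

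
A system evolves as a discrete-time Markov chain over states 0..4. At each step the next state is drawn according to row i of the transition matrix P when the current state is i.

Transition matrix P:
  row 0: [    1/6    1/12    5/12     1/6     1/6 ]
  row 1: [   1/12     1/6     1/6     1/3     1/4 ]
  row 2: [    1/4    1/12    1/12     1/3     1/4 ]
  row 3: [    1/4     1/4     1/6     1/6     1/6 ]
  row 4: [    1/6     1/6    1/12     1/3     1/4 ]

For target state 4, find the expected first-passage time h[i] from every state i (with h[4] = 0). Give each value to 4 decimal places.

First-step conditioning: h[4] = 0; for i ≠ 4, h[i] = 1 + Σ_k P[i][k]·h[k].
  h[0] = 1 + 1/6·h[0] + 1/12·h[1] + 5/12·h[2] + 1/6·h[3]
  h[1] = 1 + 1/12·h[0] + 1/6·h[1] + 1/6·h[2] + 1/3·h[3]
  h[2] = 1 + 1/4·h[0] + 1/12·h[1] + 1/12·h[2] + 1/3·h[3]
  h[3] = 1 + 1/4·h[0] + 1/4·h[1] + 1/6·h[2] + 1/6·h[3]
Solving the 4×4 linear system over states ≠ 4 gives exactly h = [12756/2527, 11820/2527, 11964/2527, 12798/2527, 0] (h[4] = 0 is the target).

h = [5.0479, 4.6775, 4.7345, 5.0645, 0.0000]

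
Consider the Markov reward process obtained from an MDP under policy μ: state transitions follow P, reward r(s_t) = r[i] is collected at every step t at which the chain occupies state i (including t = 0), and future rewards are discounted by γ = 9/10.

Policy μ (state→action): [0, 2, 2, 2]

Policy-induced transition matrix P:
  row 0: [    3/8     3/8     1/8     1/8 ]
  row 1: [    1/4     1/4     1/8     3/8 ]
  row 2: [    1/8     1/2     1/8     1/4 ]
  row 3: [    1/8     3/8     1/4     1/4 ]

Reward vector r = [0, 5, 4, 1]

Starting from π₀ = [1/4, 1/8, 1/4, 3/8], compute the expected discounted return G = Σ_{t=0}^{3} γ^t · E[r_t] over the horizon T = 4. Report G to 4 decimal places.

G = 8.6533

t=0: π = [0.2500, 0.1250, 0.2500, 0.3750], E[r] = 2.0000, γ^t·E[r] = 2.000000, running G = 2.000000
t=1: π = [0.2031, 0.3906, 0.1719, 0.2344], E[r] = 2.8750, γ^t·E[r] = 2.587500, running G = 4.587500
t=2: π = [0.2246, 0.3477, 0.1543, 0.2734], E[r] = 2.6289, γ^t·E[r] = 2.129414, running G = 6.716914
t=3: π = [0.2246, 0.3508, 0.1592, 0.2654], E[r] = 2.6563, γ^t·E[r] = 1.936406, running G = 8.653320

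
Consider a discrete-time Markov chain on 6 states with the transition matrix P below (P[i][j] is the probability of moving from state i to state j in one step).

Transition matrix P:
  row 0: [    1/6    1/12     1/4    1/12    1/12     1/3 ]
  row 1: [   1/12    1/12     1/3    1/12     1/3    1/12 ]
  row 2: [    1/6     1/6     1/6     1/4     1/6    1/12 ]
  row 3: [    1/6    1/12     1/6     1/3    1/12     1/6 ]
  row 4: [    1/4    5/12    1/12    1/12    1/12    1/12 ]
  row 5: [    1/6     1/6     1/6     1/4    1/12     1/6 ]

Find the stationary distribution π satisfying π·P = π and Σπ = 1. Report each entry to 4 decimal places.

π = [0.1650, 0.1588, 0.1953, 0.1885, 0.1393, 0.1531]

Balance equations π_j = Σ_i π_i·P[i][j]:
  π_0 = 1/6·π_0 + 1/12·π_1 + 1/6·π_2 + 1/6·π_3 + 1/4·π_4 + 1/6·π_5
  π_1 = 1/12·π_0 + 1/12·π_1 + 1/6·π_2 + 1/12·π_3 + 5/12·π_4 + 1/6·π_5
  π_2 = 1/4·π_0 + 1/3·π_1 + 1/6·π_2 + 1/6·π_3 + 1/12·π_4 + 1/6·π_5
  π_3 = 1/12·π_0 + 1/12·π_1 + 1/4·π_2 + 1/3·π_3 + 1/12·π_4 + 1/4·π_5
  π_4 = 1/12·π_0 + 1/3·π_1 + 1/6·π_2 + 1/12·π_3 + 1/12·π_4 + 1/12·π_5
  normalize: π_0 + π_1 + π_2 + π_3 + π_4 + π_5 = 1
Solving the linear system gives exactly π = [37681/228311, 36255/228311, 44584/228311, 43041/228311, 31805/228311, 34945/228311].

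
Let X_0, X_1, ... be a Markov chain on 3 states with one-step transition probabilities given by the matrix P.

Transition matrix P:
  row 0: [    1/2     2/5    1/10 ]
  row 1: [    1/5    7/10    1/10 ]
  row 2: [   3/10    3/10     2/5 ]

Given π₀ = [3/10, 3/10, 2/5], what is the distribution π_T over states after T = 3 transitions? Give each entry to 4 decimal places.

t=0: π = [0.3000, 0.3000, 0.4000]
t=1: π = [0.3300, 0.4500, 0.2200]
t=2: π = [0.3210, 0.5130, 0.1660]
t=3: π = [0.3129, 0.5373, 0.1498]

π = [0.3129, 0.5373, 0.1498]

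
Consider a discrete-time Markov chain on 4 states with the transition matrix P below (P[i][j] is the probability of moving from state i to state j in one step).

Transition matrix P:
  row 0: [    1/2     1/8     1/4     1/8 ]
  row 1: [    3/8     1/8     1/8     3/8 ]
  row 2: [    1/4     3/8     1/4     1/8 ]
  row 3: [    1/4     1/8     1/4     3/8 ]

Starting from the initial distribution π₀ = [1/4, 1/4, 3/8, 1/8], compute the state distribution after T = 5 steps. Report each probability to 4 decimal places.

π = [0.3636, 0.1819, 0.2273, 0.2273]

t=0: π = [0.2500, 0.2500, 0.3750, 0.1250]
t=1: π = [0.3438, 0.2188, 0.2188, 0.2188]
t=2: π = [0.3633, 0.1797, 0.2227, 0.2344]
t=3: π = [0.3633, 0.1807, 0.2275, 0.2285]
t=4: π = [0.3634, 0.1819, 0.2274, 0.2273]
t=5: π = [0.3636, 0.1819, 0.2273, 0.2273]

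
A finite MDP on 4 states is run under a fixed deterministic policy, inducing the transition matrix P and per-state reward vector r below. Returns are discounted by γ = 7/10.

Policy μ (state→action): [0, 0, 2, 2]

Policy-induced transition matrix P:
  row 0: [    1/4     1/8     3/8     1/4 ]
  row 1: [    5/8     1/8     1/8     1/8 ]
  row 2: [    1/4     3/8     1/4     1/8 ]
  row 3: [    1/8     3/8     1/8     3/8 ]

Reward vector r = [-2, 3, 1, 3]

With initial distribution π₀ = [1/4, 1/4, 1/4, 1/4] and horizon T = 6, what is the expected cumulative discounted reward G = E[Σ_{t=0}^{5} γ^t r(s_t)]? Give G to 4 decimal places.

t=0: π = [0.2500, 0.2500, 0.2500, 0.2500], E[r] = 1.2500, γ^t·E[r] = 1.250000, running G = 1.250000
t=1: π = [0.3125, 0.2500, 0.2188, 0.2188], E[r] = 1.0000, γ^t·E[r] = 0.700000, running G = 1.950000
t=2: π = [0.3164, 0.2344, 0.2305, 0.2188], E[r] = 0.9570, γ^t·E[r] = 0.468945, running G = 2.418945
t=3: π = [0.3105, 0.2373, 0.2329, 0.2192], E[r] = 0.9814, γ^t·E[r] = 0.336636, running G = 2.755581
t=4: π = [0.3116, 0.2380, 0.2318, 0.2186], E[r] = 0.9786, γ^t·E[r] = 0.234956, running G = 2.990537
t=5: π = [0.3119, 0.2376, 0.2319, 0.2186], E[r] = 0.9766, γ^t·E[r] = 0.164136, running G = 3.154673

G = 3.1547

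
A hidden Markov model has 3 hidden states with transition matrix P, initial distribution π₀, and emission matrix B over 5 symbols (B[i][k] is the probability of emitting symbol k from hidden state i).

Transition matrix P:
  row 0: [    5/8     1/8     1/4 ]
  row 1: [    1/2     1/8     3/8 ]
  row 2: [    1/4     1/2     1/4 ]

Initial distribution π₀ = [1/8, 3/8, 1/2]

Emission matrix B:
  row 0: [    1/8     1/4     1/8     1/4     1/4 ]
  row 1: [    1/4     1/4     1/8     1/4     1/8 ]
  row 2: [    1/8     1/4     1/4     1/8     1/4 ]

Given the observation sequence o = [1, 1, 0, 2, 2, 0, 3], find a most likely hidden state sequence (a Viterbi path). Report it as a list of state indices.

t=0: δ = [3.125e-02, 9.375e-02, 1.250e-01]  (obs o_0=1)
t=1: δ = [1.172e-02, 1.562e-02, 8.789e-03]  ψ = [1, 2, 1]  (obs o_1=1)
t=2: δ = [9.766e-04, 1.099e-03, 7.324e-04]  ψ = [1, 2, 1]  (obs o_2=0)
t=3: δ = [7.629e-05, 4.578e-05, 1.030e-04]  ψ = [0, 2, 1]  (obs o_3=2)
t=4: δ = [5.960e-06, 6.437e-06, 6.437e-06]  ψ = [0, 2, 2]  (obs o_4=2)
t=5: δ = [4.657e-07, 8.047e-07, 3.017e-07]  ψ = [0, 2, 1]  (obs o_5=0)
t=6: δ = [1.006e-07, 3.772e-08, 3.772e-08]  ψ = [1, 2, 1]  (obs o_6=3)
backtrack: best end state = 0; path = [1, 2, 1, 2, 2, 1, 0]

path = [1, 2, 1, 2, 2, 1, 0]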